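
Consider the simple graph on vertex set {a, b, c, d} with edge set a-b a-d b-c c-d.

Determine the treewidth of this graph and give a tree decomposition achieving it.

Treewidth 2.
Bags: B1 = {a, b, c}  B2 = {a, c, d}
Tree: B1–B2

Each bag holds 3 vertices, so the decomposition has width 2, which upper-bounds the treewidth. The edges c–b–a–d–c form a cycle, so G is not a tree and its treewidth is at least 2. Hence tw(G) = 2 exactly.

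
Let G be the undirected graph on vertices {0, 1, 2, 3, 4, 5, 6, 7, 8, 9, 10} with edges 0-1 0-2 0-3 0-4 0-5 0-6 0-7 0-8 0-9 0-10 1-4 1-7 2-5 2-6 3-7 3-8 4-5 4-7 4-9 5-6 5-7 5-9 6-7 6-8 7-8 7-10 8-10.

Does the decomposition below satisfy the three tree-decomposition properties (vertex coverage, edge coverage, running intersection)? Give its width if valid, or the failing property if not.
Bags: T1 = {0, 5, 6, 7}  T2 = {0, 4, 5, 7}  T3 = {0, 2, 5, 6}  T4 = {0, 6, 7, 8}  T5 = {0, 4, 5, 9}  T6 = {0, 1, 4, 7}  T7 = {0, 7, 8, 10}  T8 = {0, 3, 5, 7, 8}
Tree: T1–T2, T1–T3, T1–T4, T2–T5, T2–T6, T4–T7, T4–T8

No — bags containing vertex 5 are not connected in the tree.

A tree decomposition must satisfy three properties: every vertex lies in some bag; for every edge, both endpoints lie together in some bag; and for every vertex, the bags containing it form a connected subtree. Here bags containing vertex 5 are not connected in the tree, so the decomposition is invalid.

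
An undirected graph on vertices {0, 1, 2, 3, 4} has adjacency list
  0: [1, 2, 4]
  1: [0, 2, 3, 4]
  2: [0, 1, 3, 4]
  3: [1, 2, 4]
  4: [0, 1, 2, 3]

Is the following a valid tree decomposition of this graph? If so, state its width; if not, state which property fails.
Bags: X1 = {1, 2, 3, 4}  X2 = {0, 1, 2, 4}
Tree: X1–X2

Yes; width 3.

Checking the three conditions: (i) the bags cover all of {0, 1, 2, 3, 4}; (ii) for each edge, some bag contains both endpoints; (iii) the bags containing any fixed vertex form a subtree. All hold, so the decomposition is valid with width 4 − 1 = 3.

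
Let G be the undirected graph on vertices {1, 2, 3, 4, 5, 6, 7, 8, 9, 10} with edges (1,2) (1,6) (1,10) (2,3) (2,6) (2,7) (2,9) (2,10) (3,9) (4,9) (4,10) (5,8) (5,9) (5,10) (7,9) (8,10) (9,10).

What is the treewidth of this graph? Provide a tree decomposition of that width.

Treewidth 2.
Bags: B1 = {2, 7, 9}  B2 = {2, 9, 10}  B3 = {5, 9, 10}  B4 = {2, 3, 9}  B5 = {1, 2, 10}  B6 = {4, 9, 10}  B7 = {5, 8, 10}  B8 = {1, 2, 6}
Tree: B1–B2, B2–B3, B1–B4, B2–B5, B3–B6, B3–B7, B5–B8

Every bag has size at most 3, so the width is 3 − 1 = 2 and tw(G) ≤ 2. On the other hand G contains the 3-clique {5, 8, 10}. A clique must lie in a single bag of any decomposition, so no decomposition can have width below 2. The upper and lower bounds meet at 2, so that is the treewidth.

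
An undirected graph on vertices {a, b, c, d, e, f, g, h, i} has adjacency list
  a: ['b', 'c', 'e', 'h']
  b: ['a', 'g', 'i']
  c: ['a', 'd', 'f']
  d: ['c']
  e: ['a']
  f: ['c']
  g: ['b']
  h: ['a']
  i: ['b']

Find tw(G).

1

A width-1 tree decomposition is:
Bags: B1 = {a, c}  B2 = {a, b}  B3 = {c, d}  B4 = {a, e}  B5 = {c, f}  B6 = {b, g}  B7 = {a, h}  B8 = {b, i}
Tree: B1–B2, B1–B3, B2–B4, B3–B5, B2–B6, B1–B7, B6–B8
Every bag has size at most 2, so the width is 2 − 1 = 1 and tw(G) ≤ 1. Since G has at least one edge (e.g. c–a), it is not an edgeless graph, so tw(G) ≥ 1. Therefore the treewidth is 1.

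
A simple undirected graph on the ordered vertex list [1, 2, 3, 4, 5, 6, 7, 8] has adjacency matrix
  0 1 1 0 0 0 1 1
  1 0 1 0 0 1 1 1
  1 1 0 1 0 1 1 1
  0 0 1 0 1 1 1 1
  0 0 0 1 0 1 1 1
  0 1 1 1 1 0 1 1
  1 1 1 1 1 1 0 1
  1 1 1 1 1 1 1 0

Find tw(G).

4

A width-4 tree decomposition is:
Bags: B1 = {3, 4, 6, 7, 8}  B2 = {4, 5, 6, 7, 8}  B3 = {2, 3, 6, 7, 8}  B4 = {1, 2, 3, 7, 8}
Tree: B1–B2, B1–B3, B3–B4
The largest bag has 5 vertices, giving width 4; this decomposition certifies tw(G) ≤ 4. For the lower bound, the 5 vertices {1, 2, 3, 7, 8} are pairwise adjacent, and any tree decomposition puts a clique entirely inside one bag — forcing width ≥ 4. Hence tw(G) = 4 exactly.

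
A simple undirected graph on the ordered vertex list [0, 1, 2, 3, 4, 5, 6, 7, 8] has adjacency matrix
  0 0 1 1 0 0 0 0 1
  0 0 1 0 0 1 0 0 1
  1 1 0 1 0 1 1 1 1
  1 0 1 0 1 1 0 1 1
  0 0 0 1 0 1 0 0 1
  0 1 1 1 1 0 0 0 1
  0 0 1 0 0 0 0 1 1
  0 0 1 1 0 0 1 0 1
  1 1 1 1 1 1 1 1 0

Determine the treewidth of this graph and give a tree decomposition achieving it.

Each bag holds 4 vertices, so the decomposition has width 3, which upper-bounds the treewidth. On the other hand G contains the 4-clique {1, 2, 5, 8}. A clique must lie in a single bag of any decomposition, so no decomposition can have width below 3. Combining the bounds, tw(G) = 3.

Treewidth 3.
One such decomposition:
Bags: B1 = {2, 3, 5, 8}  B2 = {0, 2, 3, 8}  B3 = {3, 4, 5, 8}  B4 = {2, 3, 7, 8}  B5 = {2, 6, 7, 8}  B6 = {1, 2, 5, 8}
Tree: B1–B2, B1–B3, B2–B4, B4–B5, B1–B6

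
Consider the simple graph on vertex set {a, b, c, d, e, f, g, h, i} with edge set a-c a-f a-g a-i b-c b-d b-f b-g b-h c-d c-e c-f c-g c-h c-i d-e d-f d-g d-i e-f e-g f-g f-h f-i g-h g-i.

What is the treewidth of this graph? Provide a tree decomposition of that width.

The largest bag has 5 vertices, giving width 4; this decomposition certifies tw(G) ≤ 4. Conversely, {c, d, e, f, g} is a clique of size 5, and the vertices of any clique must share a bag in every tree decomposition; so some bag has ≥ 5 vertices and tw(G) ≥ 4. Therefore the treewidth is 4.

Treewidth 4.
One such decomposition:
Bags: B1 = {b, c, d, f, g}  B2 = {b, c, f, g, h}  B3 = {c, d, f, g, i}  B4 = {c, d, e, f, g}  B5 = {a, c, f, g, i}
Tree: B1–B2, B1–B3, B3–B4, B3–B5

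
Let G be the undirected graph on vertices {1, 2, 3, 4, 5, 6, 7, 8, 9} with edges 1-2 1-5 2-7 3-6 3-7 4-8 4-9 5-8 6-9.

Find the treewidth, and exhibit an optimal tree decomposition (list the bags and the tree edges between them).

Treewidth 2.
One such decomposition:
Bags: B1 = {1, 2, 7}  B2 = {1, 5, 7}  B3 = {5, 7, 8}  B4 = {4, 7, 8}  B5 = {4, 7, 9}  B6 = {6, 7, 9}  B7 = {3, 6, 7}
Tree: B1–B2, B2–B3, B3–B4, B4–B5, B5–B6, B6–B7

The largest bag has 3 vertices, giving width 2; this decomposition certifies tw(G) ≤ 2. For the lower bound, G contains the cycle 7–2–1–5–8–4–9–6–3–7, so G is not a forest; only forests have treewidth ≤ 1, hence tw(G) ≥ 2. Therefore the treewidth is 2.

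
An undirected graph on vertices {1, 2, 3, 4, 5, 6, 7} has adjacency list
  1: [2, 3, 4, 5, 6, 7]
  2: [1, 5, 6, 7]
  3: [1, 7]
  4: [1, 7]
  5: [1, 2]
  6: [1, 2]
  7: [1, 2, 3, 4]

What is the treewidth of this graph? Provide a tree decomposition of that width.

The largest bag has 3 vertices, giving width 2; this decomposition certifies tw(G) ≤ 2. For the lower bound, the 3 vertices {1, 2, 5} are pairwise adjacent, and any tree decomposition puts a clique entirely inside one bag — forcing width ≥ 2. Therefore the treewidth is 2.

Treewidth 2.
Bags: B1 = {1, 3, 7}  B2 = {1, 4, 7}  B3 = {1, 2, 7}  B4 = {1, 2, 6}  B5 = {1, 2, 5}
Tree: B1–B2, B2–B3, B3–B4, B4–B5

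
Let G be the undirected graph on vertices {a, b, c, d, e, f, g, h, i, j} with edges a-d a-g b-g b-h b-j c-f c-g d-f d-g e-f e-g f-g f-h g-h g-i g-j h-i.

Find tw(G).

2

A width-2 tree decomposition is:
Bags: B1 = {e, f, g}  B2 = {f, g, h}  B3 = {g, h, i}  B4 = {d, f, g}  B5 = {c, f, g}  B6 = {b, g, h}  B7 = {b, g, j}  B8 = {a, d, g}
Tree: B1–B2, B2–B3, B2–B4, B2–B5, B2–B6, B6–B7, B4–B8
Every bag has size at most 3, so the width is 3 − 1 = 2 and tw(G) ≤ 2. For the lower bound, the 3 vertices {d, f, g} are pairwise adjacent, and any tree decomposition puts a clique entirely inside one bag — forcing width ≥ 2. Therefore the treewidth is 2.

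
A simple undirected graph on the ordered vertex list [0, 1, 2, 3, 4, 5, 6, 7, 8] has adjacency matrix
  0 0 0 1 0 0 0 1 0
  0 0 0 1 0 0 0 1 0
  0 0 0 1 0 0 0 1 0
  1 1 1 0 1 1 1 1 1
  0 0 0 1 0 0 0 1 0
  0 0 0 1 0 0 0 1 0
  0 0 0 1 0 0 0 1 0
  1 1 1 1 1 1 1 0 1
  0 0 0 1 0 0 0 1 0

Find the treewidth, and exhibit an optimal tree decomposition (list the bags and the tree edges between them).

Treewidth 2.
Bags: B1 = {1, 3, 7}  B2 = {3, 5, 7}  B3 = {3, 7, 8}  B4 = {3, 4, 7}  B5 = {0, 3, 7}  B6 = {2, 3, 7}  B7 = {3, 6, 7}
Tree: B1–B2, B1–B3, B1–B4, B4–B5, B1–B6, B3–B7

Every bag has size at most 3, so the width is 3 − 1 = 2 and tw(G) ≤ 2. Conversely, {0, 3, 7} is a clique of size 3, and the vertices of any clique must share a bag in every tree decomposition; so some bag has ≥ 3 vertices and tw(G) ≥ 2. Hence tw(G) = 2 exactly.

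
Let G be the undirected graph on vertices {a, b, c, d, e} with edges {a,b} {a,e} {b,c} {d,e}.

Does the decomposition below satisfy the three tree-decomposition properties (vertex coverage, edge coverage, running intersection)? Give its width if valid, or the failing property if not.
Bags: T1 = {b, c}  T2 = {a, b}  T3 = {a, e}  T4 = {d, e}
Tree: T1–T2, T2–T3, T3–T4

Every vertex of G appears in some bag (union = {a, b, c, d, e}); every edge is covered by a bag; and for each vertex v the set of bags containing v is connected in the bag tree. The decomposition is therefore valid. The largest bag has 2 vertices, so the width is 1.

Yes; width 1.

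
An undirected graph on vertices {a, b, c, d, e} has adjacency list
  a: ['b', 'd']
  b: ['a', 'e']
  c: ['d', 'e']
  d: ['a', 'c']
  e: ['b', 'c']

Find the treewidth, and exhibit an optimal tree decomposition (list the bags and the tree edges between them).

Every bag has size at most 3, so the width is 3 − 1 = 2 and tw(G) ≤ 2. For the lower bound, G contains the cycle b–e–c–d–a–b, so G is not a forest; only forests have treewidth ≤ 1, hence tw(G) ≥ 2. The upper and lower bounds meet at 2, so that is the treewidth.

Treewidth 2.
Bags: B1 = {b, c, e}  B2 = {b, c, d}  B3 = {a, b, d}
Tree: B1–B2, B2–B3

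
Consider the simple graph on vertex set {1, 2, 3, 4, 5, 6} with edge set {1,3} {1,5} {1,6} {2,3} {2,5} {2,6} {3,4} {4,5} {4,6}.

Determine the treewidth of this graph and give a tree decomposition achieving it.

The largest bag has 4 vertices, giving width 3; this decomposition certifies tw(G) ≤ 3. For the lower bound: the 4 vertex sets {2,3}, {1,5}, {4}, {6} are disjoint, each induces a connected subgraph, and every pair is joined by at least one edge of G. Contracting each set to a single vertex therefore yields K_{4} as a minor, and since treewidth is minor-monotone, tw(G) ≥ tw(K_{4}) = 3. Therefore the treewidth is 3.

Treewidth 3.
Bags: B1 = {1, 2, 3, 4}  B2 = {1, 2, 4, 5}  B3 = {1, 2, 4, 6}
Tree: B1–B2, B2–B3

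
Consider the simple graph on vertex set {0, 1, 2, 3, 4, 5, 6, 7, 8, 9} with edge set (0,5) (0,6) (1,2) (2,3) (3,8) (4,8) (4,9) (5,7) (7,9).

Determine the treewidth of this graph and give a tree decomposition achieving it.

Treewidth 1.
One such decomposition:
Bags: B1 = {0, 6}  B2 = {0, 5}  B3 = {5, 7}  B4 = {7, 9}  B5 = {4, 9}  B6 = {4, 8}  B7 = {3, 8}  B8 = {2, 3}  B9 = {1, 2}
Tree: B1–B2, B2–B3, B3–B4, B4–B5, B5–B6, B6–B7, B7–B8, B8–B9

Each bag holds 2 vertices, so the decomposition has width 1, which upper-bounds the treewidth. Any graph with an edge has treewidth ≥ 1, and G has the edge 6–0. Hence tw(G) = 1 exactly.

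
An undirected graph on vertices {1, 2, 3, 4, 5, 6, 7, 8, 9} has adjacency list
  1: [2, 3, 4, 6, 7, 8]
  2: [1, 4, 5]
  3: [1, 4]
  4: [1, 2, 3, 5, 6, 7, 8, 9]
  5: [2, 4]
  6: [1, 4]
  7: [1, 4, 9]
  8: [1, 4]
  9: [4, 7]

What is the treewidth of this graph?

2

A width-2 tree decomposition is:
Bags: B1 = {2, 4, 5}  B2 = {1, 2, 4}  B3 = {1, 4, 6}  B4 = {1, 4, 7}  B5 = {1, 3, 4}  B6 = {1, 4, 8}  B7 = {4, 7, 9}
Tree: B1–B2, B2–B3, B2–B4, B3–B5, B4–B6, B4–B7
Every bag has size at most 3, so the width is 3 − 1 = 2 and tw(G) ≤ 2. For the lower bound, the 3 vertices {1, 2, 4} are pairwise adjacent, and any tree decomposition puts a clique entirely inside one bag — forcing width ≥ 2. The upper and lower bounds meet at 2, so that is the treewidth.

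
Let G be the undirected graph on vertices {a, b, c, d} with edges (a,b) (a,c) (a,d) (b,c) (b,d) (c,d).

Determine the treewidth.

3

A width-3 tree decomposition is:
Bags: B1 = {a, b, c, d}
Tree: (single bag)
A single bag containing all 4 vertices is trivially a valid decomposition of width 3. For the lower bound, the 4 vertices {a, b, c, d} are pairwise adjacent, and any tree decomposition puts a clique entirely inside one bag — forcing width ≥ 3. Therefore the treewidth is 3.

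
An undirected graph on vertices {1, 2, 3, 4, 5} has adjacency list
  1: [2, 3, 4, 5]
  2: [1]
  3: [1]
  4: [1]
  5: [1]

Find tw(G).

A width-1 tree decomposition is:
Bags: B1 = {1, 2}  B2 = {1, 5}  B3 = {1, 4}  B4 = {1, 3}
Tree: B1–B2, B1–B3, B2–B4
Each bag holds 2 vertices, so the decomposition has width 1, which upper-bounds the treewidth. Since G has at least one edge (e.g. 1–2), it is not an edgeless graph, so tw(G) ≥ 1. The upper and lower bounds meet at 1, so that is the treewidth.

1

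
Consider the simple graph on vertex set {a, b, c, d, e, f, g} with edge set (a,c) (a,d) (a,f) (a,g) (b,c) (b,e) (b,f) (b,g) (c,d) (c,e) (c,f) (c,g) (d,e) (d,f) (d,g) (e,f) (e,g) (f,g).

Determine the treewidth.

4

A width-4 tree decomposition is:
Bags: B1 = {c, d, e, f, g}  B2 = {b, c, e, f, g}  B3 = {a, c, d, f, g}
Tree: B1–B2, B1–B3
Each bag holds 5 vertices, so the decomposition has width 4, which upper-bounds the treewidth. Conversely, {c, d, e, f, g} is a clique of size 5, and the vertices of any clique must share a bag in every tree decomposition; so some bag has ≥ 5 vertices and tw(G) ≥ 4. Hence tw(G) = 4 exactly.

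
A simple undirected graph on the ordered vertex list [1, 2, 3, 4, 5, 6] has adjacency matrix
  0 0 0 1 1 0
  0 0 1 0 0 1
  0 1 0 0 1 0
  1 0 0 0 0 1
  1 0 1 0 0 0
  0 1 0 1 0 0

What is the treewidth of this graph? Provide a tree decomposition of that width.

Treewidth 2.
One such decomposition:
Bags: B1 = {1, 3, 5}  B2 = {1, 3, 4}  B3 = {3, 4, 6}  B4 = {2, 3, 6}
Tree: B1–B2, B2–B3, B3–B4

The largest bag has 3 vertices, giving width 2; this decomposition certifies tw(G) ≤ 2. The edges 3–5–1–4–6–2–3 form a cycle, so G is not a tree and its treewidth is at least 2. Combining the bounds, tw(G) = 2.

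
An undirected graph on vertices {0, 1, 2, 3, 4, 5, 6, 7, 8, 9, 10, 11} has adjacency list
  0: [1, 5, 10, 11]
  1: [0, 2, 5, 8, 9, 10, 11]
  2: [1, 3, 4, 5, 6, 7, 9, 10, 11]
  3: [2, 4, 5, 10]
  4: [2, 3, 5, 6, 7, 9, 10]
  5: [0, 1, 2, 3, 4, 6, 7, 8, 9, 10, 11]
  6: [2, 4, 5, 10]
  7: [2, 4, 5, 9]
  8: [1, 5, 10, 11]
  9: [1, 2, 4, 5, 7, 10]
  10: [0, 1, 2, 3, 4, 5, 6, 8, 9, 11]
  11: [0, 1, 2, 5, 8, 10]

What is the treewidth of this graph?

4

A width-4 tree decomposition is:
Bags: B1 = {1, 2, 5, 10, 11}  B2 = {1, 2, 5, 9, 10}  B3 = {2, 4, 5, 9, 10}  B4 = {2, 3, 4, 5, 10}  B5 = {2, 4, 5, 7, 9}  B6 = {0, 1, 5, 10, 11}  B7 = {2, 4, 5, 6, 10}  B8 = {1, 5, 8, 10, 11}
Tree: B1–B2, B2–B3, B3–B4, B3–B5, B1–B6, B3–B7, B6–B8
Each bag holds 5 vertices, so the decomposition has width 4, which upper-bounds the treewidth. For the lower bound, the 5 vertices {0, 1, 5, 10, 11} are pairwise adjacent, and any tree decomposition puts a clique entirely inside one bag — forcing width ≥ 4. Therefore the treewidth is 4.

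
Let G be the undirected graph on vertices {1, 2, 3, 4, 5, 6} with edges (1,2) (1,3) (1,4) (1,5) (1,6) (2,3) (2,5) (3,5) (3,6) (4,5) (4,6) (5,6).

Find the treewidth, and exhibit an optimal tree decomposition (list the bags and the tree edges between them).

Treewidth 3.
One such decomposition:
Bags: B1 = {1, 3, 5, 6}  B2 = {1, 4, 5, 6}  B3 = {1, 2, 3, 5}
Tree: B1–B2, B1–B3

Every bag has size at most 4, so the width is 4 − 1 = 3 and tw(G) ≤ 3. Conversely, {1, 2, 3, 5} is a clique of size 4, and the vertices of any clique must share a bag in every tree decomposition; so some bag has ≥ 4 vertices and tw(G) ≥ 3. The upper and lower bounds meet at 3, so that is the treewidth.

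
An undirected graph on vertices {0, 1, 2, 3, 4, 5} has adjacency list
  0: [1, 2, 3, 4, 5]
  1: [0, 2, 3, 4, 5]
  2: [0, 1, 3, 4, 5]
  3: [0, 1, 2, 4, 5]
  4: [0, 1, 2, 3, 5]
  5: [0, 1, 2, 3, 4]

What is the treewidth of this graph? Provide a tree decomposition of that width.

With just one bag of size 6, the width is 6 − 1 = 5, so tw(G) ≤ 5. On the other hand G contains the 6-clique {0, 1, 2, 3, 4, 5}. A clique must lie in a single bag of any decomposition, so no decomposition can have width below 5. The upper and lower bounds meet at 5, so that is the treewidth.

Treewidth 5.
One optimal decomposition is:
Bags: B1 = {0, 1, 2, 3, 4, 5}
Tree: (single bag)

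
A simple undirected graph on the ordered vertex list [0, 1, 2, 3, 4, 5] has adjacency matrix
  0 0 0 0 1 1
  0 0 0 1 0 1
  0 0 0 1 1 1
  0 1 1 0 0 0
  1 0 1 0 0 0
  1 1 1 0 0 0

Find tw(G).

2

A width-2 tree decomposition is:
Bags: B1 = {0, 2, 4}  B2 = {0, 2, 5}  B3 = {2, 3, 5}  B4 = {1, 3, 5}
Tree: B1–B2, B2–B3, B3–B4
Each bag holds 3 vertices, so the decomposition has width 2, which upper-bounds the treewidth. For the lower bound, G contains the cycle 4–0–5–2–4, so G is not a forest; only forests have treewidth ≤ 1, hence tw(G) ≥ 2. Hence tw(G) = 2 exactly.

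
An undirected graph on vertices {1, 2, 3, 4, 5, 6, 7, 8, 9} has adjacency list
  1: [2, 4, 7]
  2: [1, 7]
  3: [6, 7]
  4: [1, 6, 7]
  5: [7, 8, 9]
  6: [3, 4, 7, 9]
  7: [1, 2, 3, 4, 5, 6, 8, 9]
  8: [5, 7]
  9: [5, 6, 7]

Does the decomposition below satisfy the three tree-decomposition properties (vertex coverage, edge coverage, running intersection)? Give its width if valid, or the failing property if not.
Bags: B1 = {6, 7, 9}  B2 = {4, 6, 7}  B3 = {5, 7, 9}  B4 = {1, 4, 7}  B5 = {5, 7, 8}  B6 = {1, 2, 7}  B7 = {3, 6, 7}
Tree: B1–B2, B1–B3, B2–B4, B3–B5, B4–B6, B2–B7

Vertex coverage: the bags together contain {1, 2, 3, 4, 5, 6, 7, 8, 9}, the full vertex set. Edge coverage: each edge of G has both endpoints in at least one bag. Running intersection: for every vertex, the bags containing it form a connected subtree. All three properties hold, so this is a valid tree decomposition of width max|bag| − 1 = 2, and hence tw(G) ≤ 2.

Yes; width 2.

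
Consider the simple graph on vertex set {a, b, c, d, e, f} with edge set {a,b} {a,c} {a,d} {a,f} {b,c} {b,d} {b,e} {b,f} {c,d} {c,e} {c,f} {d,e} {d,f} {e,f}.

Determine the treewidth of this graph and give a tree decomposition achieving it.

Each bag holds 5 vertices, so the decomposition has width 4, which upper-bounds the treewidth. Conversely, {b, c, d, e, f} is a clique of size 5, and the vertices of any clique must share a bag in every tree decomposition; so some bag has ≥ 5 vertices and tw(G) ≥ 4. Combining the bounds, tw(G) = 4.

Treewidth 4.
One such decomposition:
Bags: B1 = {b, c, d, e, f}  B2 = {a, b, c, d, f}
Tree: B1–B2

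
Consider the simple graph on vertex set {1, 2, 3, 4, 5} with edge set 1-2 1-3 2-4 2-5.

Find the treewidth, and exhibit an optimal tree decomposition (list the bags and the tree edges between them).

Each bag holds 2 vertices, so the decomposition has width 1, which upper-bounds the treewidth. G has an edge, so its treewidth is at least 1. The upper and lower bounds meet at 1, so that is the treewidth.

Treewidth 1.
One such decomposition:
Bags: B1 = {1, 2}  B2 = {2, 5}  B3 = {2, 4}  B4 = {1, 3}
Tree: B1–B2, B1–B3, B1–B4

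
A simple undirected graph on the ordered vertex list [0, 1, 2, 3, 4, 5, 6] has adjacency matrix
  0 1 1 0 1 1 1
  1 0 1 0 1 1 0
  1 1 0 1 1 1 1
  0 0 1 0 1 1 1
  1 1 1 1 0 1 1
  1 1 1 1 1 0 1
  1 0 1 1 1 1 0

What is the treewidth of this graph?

A width-4 tree decomposition is:
Bags: B1 = {0, 1, 2, 4, 5}  B2 = {0, 2, 4, 5, 6}  B3 = {2, 3, 4, 5, 6}
Tree: B1–B2, B2–B3
Each bag holds 5 vertices, so the decomposition has width 4, which upper-bounds the treewidth. On the other hand G contains the 5-clique {0, 1, 2, 4, 5}. A clique must lie in a single bag of any decomposition, so no decomposition can have width below 4. Therefore the treewidth is 4.

4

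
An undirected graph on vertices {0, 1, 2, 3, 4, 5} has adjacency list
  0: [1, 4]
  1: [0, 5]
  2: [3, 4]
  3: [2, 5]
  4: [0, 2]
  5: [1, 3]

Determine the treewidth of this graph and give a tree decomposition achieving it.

Treewidth 2.
Bags: B1 = {1, 3, 5}  B2 = {0, 1, 3}  B3 = {0, 3, 4}  B4 = {2, 3, 4}
Tree: B1–B2, B2–B3, B3–B4

The largest bag has 3 vertices, giving width 2; this decomposition certifies tw(G) ≤ 2. The edges 3–5–1–0–4–2–3 form a cycle, so G is not a tree and its treewidth is at least 2. The upper and lower bounds meet at 2, so that is the treewidth.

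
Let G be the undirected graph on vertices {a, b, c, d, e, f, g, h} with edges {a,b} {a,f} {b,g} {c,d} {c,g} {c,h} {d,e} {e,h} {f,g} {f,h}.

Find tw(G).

2

A width-2 tree decomposition is:
Bags: B1 = {c, d, e}  B2 = {c, e, h}  B3 = {c, g, h}  B4 = {f, g, h}  B5 = {b, f, g}  B6 = {a, b, f}
Tree: B1–B2, B2–B3, B3–B4, B4–B5, B5–B6
The largest bag has 3 vertices, giving width 2; this decomposition certifies tw(G) ≤ 2. For the lower bound, G contains the cycle d–e–h–c–d, so G is not a forest; only forests have treewidth ≤ 1, hence tw(G) ≥ 2. The upper and lower bounds meet at 2, so that is the treewidth.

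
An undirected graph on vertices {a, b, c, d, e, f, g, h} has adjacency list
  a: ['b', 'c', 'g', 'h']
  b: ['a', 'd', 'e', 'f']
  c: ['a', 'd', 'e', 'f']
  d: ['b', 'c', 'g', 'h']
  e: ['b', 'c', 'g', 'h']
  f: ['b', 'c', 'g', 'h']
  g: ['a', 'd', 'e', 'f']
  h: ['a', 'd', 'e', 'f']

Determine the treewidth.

4

A width-4 tree decomposition is:
Bags: B1 = {a, d, e, f, h}  B2 = {a, b, d, e, f}  B3 = {a, d, e, f, g}  B4 = {a, c, d, e, f}
Tree: B1–B2, B2–B3, B3–B4
The largest bag has 5 vertices, giving width 4; this decomposition certifies tw(G) ≤ 4. For the lower bound: the 5 vertex sets {a,h}, {b,e}, {f,g}, {d}, {c} are disjoint, each induces a connected subgraph, and every pair is joined by at least one edge of G. Contracting each set to a single vertex therefore yields K_{5} as a minor, and since treewidth is minor-monotone, tw(G) ≥ tw(K_{5}) = 4. Combining the bounds, tw(G) = 4.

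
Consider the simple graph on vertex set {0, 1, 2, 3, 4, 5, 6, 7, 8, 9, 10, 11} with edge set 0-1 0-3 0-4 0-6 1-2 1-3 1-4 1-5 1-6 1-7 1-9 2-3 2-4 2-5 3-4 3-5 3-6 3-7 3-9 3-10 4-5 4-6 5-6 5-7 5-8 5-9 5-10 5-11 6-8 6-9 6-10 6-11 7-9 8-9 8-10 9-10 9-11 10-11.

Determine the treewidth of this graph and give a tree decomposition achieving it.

Treewidth 4.
Bags: B1 = {1, 3, 4, 5, 6}  B2 = {1, 3, 5, 6, 9}  B3 = {1, 2, 3, 4, 5}  B4 = {1, 3, 5, 7, 9}  B5 = {3, 5, 6, 9, 10}  B6 = {0, 1, 3, 4, 6}  B7 = {5, 6, 8, 9, 10}  B8 = {5, 6, 9, 10, 11}
Tree: B1–B2, B1–B3, B2–B4, B2–B5, B1–B6, B5–B7, B5–B8

Every bag has size at most 5, so the width is 5 − 1 = 4 and tw(G) ≤ 4. For the lower bound, the 5 vertices {0, 1, 3, 4, 6} are pairwise adjacent, and any tree decomposition puts a clique entirely inside one bag — forcing width ≥ 4. The upper and lower bounds meet at 4, so that is the treewidth.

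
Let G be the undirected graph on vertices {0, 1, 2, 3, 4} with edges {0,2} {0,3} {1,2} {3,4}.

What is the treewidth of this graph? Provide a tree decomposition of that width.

Treewidth 1.
One such decomposition:
Bags: B1 = {3, 4}  B2 = {0, 3}  B3 = {0, 2}  B4 = {1, 2}
Tree: B1–B2, B2–B3, B3–B4

Each bag holds 2 vertices, so the decomposition has width 1, which upper-bounds the treewidth. Since G has at least one edge (e.g. 4–3), it is not an edgeless graph, so tw(G) ≥ 1. Combining the bounds, tw(G) = 1.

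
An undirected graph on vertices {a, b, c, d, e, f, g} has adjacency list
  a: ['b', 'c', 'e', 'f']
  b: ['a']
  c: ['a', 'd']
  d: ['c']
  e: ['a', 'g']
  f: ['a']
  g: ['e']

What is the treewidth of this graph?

A width-1 tree decomposition is:
Bags: B1 = {a, b}  B2 = {a, c}  B3 = {c, d}  B4 = {a, e}  B5 = {e, g}  B6 = {a, f}
Tree: B1–B2, B2–B3, B2–B4, B4–B5, B4–B6
Every bag has size at most 2, so the width is 2 − 1 = 1 and tw(G) ≤ 1. Any graph with an edge has treewidth ≥ 1, and G has the edge b–a. Therefore the treewidth is 1.

1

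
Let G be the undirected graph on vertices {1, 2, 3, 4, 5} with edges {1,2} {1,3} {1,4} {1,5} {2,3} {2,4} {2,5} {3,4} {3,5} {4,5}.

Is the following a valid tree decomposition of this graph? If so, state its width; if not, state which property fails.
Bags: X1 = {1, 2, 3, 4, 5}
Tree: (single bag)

Yes; width 4.

Every vertex of G appears in some bag (union = {1, 2, 3, 4, 5}); every edge is covered by a bag; and for each vertex v the set of bags containing v is connected in the bag tree. The decomposition is therefore valid. The largest bag has 5 vertices, so the width is 4.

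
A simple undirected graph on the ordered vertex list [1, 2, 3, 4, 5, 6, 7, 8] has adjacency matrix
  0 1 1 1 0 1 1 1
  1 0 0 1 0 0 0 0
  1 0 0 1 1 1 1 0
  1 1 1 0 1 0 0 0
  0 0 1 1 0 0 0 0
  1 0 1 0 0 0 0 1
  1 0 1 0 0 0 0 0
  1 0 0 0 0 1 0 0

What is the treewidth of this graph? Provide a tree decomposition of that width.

The largest bag has 3 vertices, giving width 2; this decomposition certifies tw(G) ≤ 2. On the other hand G contains the 3-clique {1, 6, 8}. A clique must lie in a single bag of any decomposition, so no decomposition can have width below 2. Combining the bounds, tw(G) = 2.

Treewidth 2.
One such decomposition:
Bags: B1 = {1, 3, 4}  B2 = {1, 2, 4}  B3 = {3, 4, 5}  B4 = {1, 3, 6}  B5 = {1, 3, 7}  B6 = {1, 6, 8}
Tree: B1–B2, B1–B3, B1–B4, B4–B5, B4–B6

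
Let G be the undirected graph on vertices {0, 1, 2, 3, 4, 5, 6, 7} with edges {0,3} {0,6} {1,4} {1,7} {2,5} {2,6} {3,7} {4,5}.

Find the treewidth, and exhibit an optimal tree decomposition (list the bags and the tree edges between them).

Treewidth 2.
One such decomposition:
Bags: B1 = {2, 5, 6}  B2 = {0, 5, 6}  B3 = {0, 3, 5}  B4 = {3, 5, 7}  B5 = {1, 5, 7}  B6 = {1, 4, 5}
Tree: B1–B2, B2–B3, B3–B4, B4–B5, B5–B6

Each bag holds 3 vertices, so the decomposition has width 2, which upper-bounds the treewidth. For the lower bound, G contains the cycle 5–2–6–0–3–7–1–4–5, so G is not a forest; only forests have treewidth ≤ 1, hence tw(G) ≥ 2. The upper and lower bounds meet at 2, so that is the treewidth.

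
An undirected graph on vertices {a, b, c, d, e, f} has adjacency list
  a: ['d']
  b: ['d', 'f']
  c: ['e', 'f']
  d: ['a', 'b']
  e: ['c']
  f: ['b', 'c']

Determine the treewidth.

1

A width-1 tree decomposition is:
Bags: B1 = {a, d}  B2 = {b, d}  B3 = {b, f}  B4 = {c, f}  B5 = {c, e}
Tree: B1–B2, B2–B3, B3–B4, B4–B5
The largest bag has 2 vertices, giving width 1; this decomposition certifies tw(G) ≤ 1. G has an edge, so its treewidth is at least 1. Combining the bounds, tw(G) = 1.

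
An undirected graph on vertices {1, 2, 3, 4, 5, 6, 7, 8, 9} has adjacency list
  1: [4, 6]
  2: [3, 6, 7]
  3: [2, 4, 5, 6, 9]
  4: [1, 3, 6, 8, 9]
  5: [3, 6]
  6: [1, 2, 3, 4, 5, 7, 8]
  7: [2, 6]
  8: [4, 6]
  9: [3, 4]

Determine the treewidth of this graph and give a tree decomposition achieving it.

Treewidth 2.
Bags: B1 = {2, 3, 6}  B2 = {3, 4, 6}  B3 = {2, 6, 7}  B4 = {1, 4, 6}  B5 = {3, 4, 9}  B6 = {4, 6, 8}  B7 = {3, 5, 6}
Tree: B1–B2, B1–B3, B2–B4, B2–B5, B2–B6, B2–B7

Every bag has size at most 3, so the width is 3 − 1 = 2 and tw(G) ≤ 2. On the other hand G contains the 3-clique {3, 4, 9}. A clique must lie in a single bag of any decomposition, so no decomposition can have width below 2. Therefore the treewidth is 2.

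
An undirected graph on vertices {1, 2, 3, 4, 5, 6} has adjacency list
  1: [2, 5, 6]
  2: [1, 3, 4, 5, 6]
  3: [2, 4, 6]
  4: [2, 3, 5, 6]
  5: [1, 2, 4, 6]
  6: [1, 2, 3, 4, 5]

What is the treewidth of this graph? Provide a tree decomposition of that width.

Every bag has size at most 4, so the width is 4 − 1 = 3 and tw(G) ≤ 3. For the lower bound, the 4 vertices {1, 2, 5, 6} are pairwise adjacent, and any tree decomposition puts a clique entirely inside one bag — forcing width ≥ 3. Combining the bounds, tw(G) = 3.

Treewidth 3.
One such decomposition:
Bags: B1 = {2, 4, 5, 6}  B2 = {2, 3, 4, 6}  B3 = {1, 2, 5, 6}
Tree: B1–B2, B1–B3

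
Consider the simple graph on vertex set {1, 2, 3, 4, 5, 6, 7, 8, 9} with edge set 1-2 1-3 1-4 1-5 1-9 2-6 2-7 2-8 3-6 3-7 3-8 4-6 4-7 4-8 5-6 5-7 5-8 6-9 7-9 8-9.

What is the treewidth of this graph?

4

A width-4 tree decomposition is:
Bags: B1 = {1, 6, 7, 8, 9}  B2 = {1, 4, 6, 7, 8}  B3 = {1, 3, 6, 7, 8}  B4 = {1, 2, 6, 7, 8}  B5 = {1, 5, 6, 7, 8}
Tree: B1–B2, B2–B3, B3–B4, B4–B5
Every bag has size at most 5, so the width is 5 − 1 = 4 and tw(G) ≤ 4. For the lower bound: the 5 vertex sets {1,9}, {4,7}, {3,8}, {6}, {2} are disjoint, each induces a connected subgraph, and every pair is joined by at least one edge of G. Contracting each set to a single vertex therefore yields K_{5} as a minor, and since treewidth is minor-monotone, tw(G) ≥ tw(K_{5}) = 4. The upper and lower bounds meet at 4, so that is the treewidth.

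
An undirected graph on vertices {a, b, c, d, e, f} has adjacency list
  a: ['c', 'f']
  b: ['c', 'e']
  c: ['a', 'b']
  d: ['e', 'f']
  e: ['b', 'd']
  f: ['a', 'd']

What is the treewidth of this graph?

A width-2 tree decomposition is:
Bags: B1 = {a, b, c}  B2 = {a, b, f}  B3 = {b, d, f}  B4 = {b, d, e}
Tree: B1–B2, B2–B3, B3–B4
Every bag has size at most 3, so the width is 3 − 1 = 2 and tw(G) ≤ 2. The edges b–c–a–f–d–e–b form a cycle, so G is not a tree and its treewidth is at least 2. The upper and lower bounds meet at 2, so that is the treewidth.

2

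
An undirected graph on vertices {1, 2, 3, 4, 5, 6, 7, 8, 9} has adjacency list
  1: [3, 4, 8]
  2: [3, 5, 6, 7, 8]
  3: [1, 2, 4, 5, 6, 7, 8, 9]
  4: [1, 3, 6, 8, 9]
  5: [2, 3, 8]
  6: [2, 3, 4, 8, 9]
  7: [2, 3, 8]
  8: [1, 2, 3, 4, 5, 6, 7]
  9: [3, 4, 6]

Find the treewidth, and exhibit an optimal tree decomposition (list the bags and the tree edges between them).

Treewidth 3.
One such decomposition:
Bags: B1 = {3, 4, 6, 8}  B2 = {2, 3, 6, 8}  B3 = {2, 3, 7, 8}  B4 = {3, 4, 6, 9}  B5 = {2, 3, 5, 8}  B6 = {1, 3, 4, 8}
Tree: B1–B2, B2–B3, B1–B4, B2–B5, B1–B6

Each bag holds 4 vertices, so the decomposition has width 3, which upper-bounds the treewidth. Conversely, {1, 3, 4, 8} is a clique of size 4, and the vertices of any clique must share a bag in every tree decomposition; so some bag has ≥ 4 vertices and tw(G) ≥ 3. Combining the bounds, tw(G) = 3.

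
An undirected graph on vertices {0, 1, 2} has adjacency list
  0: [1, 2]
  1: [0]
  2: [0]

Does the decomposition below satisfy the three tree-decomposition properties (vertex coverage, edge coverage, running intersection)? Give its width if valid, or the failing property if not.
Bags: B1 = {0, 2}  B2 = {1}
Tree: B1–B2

A tree decomposition must satisfy three properties: every vertex lies in some bag; for every edge, both endpoints lie together in some bag; and for every vertex, the bags containing it form a connected subtree. Here edge (0,1) lies in no bag, so the decomposition is invalid.

No — edge (0,1) lies in no bag.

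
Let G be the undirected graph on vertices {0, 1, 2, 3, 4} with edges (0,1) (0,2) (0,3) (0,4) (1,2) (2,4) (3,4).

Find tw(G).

A width-2 tree decomposition is:
Bags: B1 = {0, 3, 4}  B2 = {0, 2, 4}  B3 = {0, 1, 2}
Tree: B1–B2, B2–B3
Every bag has size at most 3, so the width is 3 − 1 = 2 and tw(G) ≤ 2. For the lower bound, the 3 vertices {0, 1, 2} are pairwise adjacent, and any tree decomposition puts a clique entirely inside one bag — forcing width ≥ 2. Hence tw(G) = 2 exactly.

2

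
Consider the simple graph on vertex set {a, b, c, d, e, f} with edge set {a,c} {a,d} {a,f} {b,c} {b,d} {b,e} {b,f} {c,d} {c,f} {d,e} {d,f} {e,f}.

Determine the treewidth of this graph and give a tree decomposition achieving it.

Every bag has size at most 4, so the width is 4 − 1 = 3 and tw(G) ≤ 3. On the other hand G contains the 4-clique {b, d, e, f}. A clique must lie in a single bag of any decomposition, so no decomposition can have width below 3. Therefore the treewidth is 3.

Treewidth 3.
One such decomposition:
Bags: B1 = {b, d, e, f}  B2 = {b, c, d, f}  B3 = {a, c, d, f}
Tree: B1–B2, B2–B3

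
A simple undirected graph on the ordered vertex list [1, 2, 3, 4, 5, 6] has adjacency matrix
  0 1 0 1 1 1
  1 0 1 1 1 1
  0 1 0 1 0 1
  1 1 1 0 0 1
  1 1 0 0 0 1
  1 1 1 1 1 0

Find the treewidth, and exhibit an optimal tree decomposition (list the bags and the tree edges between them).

Every bag has size at most 4, so the width is 4 − 1 = 3 and tw(G) ≤ 3. For the lower bound, the 4 vertices {1, 2, 4, 6} are pairwise adjacent, and any tree decomposition puts a clique entirely inside one bag — forcing width ≥ 3. Hence tw(G) = 3 exactly.

Treewidth 3.
One such decomposition:
Bags: B1 = {2, 3, 4, 6}  B2 = {1, 2, 4, 6}  B3 = {1, 2, 5, 6}
Tree: B1–B2, B2–B3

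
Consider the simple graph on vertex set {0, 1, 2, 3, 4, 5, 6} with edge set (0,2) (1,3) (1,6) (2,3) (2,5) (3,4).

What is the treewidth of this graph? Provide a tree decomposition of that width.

Treewidth 1.
Bags: B1 = {2, 3}  B2 = {3, 4}  B3 = {0, 2}  B4 = {2, 5}  B5 = {1, 3}  B6 = {1, 6}
Tree: B1–B2, B1–B3, B3–B4, B1–B5, B5–B6

The largest bag has 2 vertices, giving width 1; this decomposition certifies tw(G) ≤ 1. G has an edge, so its treewidth is at least 1. Combining the bounds, tw(G) = 1.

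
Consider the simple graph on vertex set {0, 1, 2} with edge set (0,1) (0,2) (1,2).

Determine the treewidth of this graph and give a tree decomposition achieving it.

Treewidth 2.
Bags: B1 = {0, 1, 2}
Tree: (single bag)

A single bag containing all 3 vertices is trivially a valid decomposition of width 2. Conversely, {0, 1, 2} is a clique of size 3, and the vertices of any clique must share a bag in every tree decomposition; so some bag has ≥ 3 vertices and tw(G) ≥ 2. The upper and lower bounds meet at 2, so that is the treewidth.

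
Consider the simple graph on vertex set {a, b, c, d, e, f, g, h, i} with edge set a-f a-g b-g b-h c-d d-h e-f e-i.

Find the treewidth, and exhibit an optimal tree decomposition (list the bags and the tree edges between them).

Each bag holds 2 vertices, so the decomposition has width 1, which upper-bounds the treewidth. Since G has at least one edge (e.g. c–d), it is not an edgeless graph, so tw(G) ≥ 1. Combining the bounds, tw(G) = 1.

Treewidth 1.
Bags: B1 = {c, d}  B2 = {d, h}  B3 = {b, h}  B4 = {b, g}  B5 = {a, g}  B6 = {a, f}  B7 = {e, f}  B8 = {e, i}
Tree: B1–B2, B2–B3, B3–B4, B4–B5, B5–B6, B6–B7, B7–B8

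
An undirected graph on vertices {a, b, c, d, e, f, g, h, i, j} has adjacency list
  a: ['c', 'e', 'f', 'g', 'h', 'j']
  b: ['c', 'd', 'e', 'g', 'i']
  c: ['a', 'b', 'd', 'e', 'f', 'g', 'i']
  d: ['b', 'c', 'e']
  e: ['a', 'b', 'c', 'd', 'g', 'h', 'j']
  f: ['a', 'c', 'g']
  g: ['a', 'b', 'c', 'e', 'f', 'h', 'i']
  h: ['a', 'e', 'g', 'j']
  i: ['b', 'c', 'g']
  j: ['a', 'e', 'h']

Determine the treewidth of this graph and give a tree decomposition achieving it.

Treewidth 3.
One optimal decomposition is:
Bags: B1 = {a, c, e, g}  B2 = {b, c, e, g}  B3 = {a, e, g, h}  B4 = {a, c, f, g}  B5 = {b, c, g, i}  B6 = {a, e, h, j}  B7 = {b, c, d, e}
Tree: B1–B2, B1–B3, B1–B4, B2–B5, B3–B6, B2–B7

Each bag holds 4 vertices, so the decomposition has width 3, which upper-bounds the treewidth. For the lower bound, the 4 vertices {b, c, d, e} are pairwise adjacent, and any tree decomposition puts a clique entirely inside one bag — forcing width ≥ 3. Therefore the treewidth is 3.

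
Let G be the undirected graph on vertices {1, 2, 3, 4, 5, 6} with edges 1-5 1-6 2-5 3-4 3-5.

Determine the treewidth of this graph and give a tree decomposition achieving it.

The largest bag has 2 vertices, giving width 1; this decomposition certifies tw(G) ≤ 1. G has an edge, so its treewidth is at least 1. Therefore the treewidth is 1.

Treewidth 1.
One optimal decomposition is:
Bags: B1 = {2, 5}  B2 = {1, 5}  B3 = {1, 6}  B4 = {3, 5}  B5 = {3, 4}
Tree: B1–B2, B2–B3, B2–B4, B4–B5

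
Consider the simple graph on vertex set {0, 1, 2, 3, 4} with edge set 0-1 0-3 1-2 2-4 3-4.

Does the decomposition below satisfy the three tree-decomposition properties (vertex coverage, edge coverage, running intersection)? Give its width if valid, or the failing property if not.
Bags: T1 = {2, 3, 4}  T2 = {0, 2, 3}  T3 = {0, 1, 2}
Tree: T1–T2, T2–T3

Yes; width 2.

Every vertex of G appears in some bag (union = {0, 1, 2, 3, 4}); every edge is covered by a bag; and for each vertex v the set of bags containing v is connected in the bag tree. The decomposition is therefore valid. The largest bag has 3 vertices, so the width is 2.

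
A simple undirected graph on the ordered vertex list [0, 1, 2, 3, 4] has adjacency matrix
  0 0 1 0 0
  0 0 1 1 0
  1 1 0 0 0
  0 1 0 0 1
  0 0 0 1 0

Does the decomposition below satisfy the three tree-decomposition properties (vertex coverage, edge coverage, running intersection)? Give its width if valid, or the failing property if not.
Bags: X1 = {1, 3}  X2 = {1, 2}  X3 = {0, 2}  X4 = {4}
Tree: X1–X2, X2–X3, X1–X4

No — edge (3,4) lies in no bag.

A tree decomposition must satisfy three properties: every vertex lies in some bag; for every edge, both endpoints lie together in some bag; and for every vertex, the bags containing it form a connected subtree. Here edge (3,4) lies in no bag, so the decomposition is invalid.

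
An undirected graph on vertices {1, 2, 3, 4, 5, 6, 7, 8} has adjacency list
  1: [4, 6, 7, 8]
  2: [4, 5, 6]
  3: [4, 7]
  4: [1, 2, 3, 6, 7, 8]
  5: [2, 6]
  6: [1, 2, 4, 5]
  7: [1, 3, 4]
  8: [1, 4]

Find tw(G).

2

A width-2 tree decomposition is:
Bags: B1 = {1, 4, 7}  B2 = {1, 4, 6}  B3 = {2, 4, 6}  B4 = {2, 5, 6}  B5 = {3, 4, 7}  B6 = {1, 4, 8}
Tree: B1–B2, B2–B3, B3–B4, B1–B5, B1–B6
Every bag has size at most 3, so the width is 3 − 1 = 2 and tw(G) ≤ 2. For the lower bound, the 3 vertices {1, 4, 8} are pairwise adjacent, and any tree decomposition puts a clique entirely inside one bag — forcing width ≥ 2. The upper and lower bounds meet at 2, so that is the treewidth.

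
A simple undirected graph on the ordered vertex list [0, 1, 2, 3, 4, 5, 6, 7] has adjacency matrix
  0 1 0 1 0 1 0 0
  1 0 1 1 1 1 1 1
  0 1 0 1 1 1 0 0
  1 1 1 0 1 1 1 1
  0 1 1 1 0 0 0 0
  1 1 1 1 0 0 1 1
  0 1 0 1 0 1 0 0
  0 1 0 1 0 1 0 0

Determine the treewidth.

3

A width-3 tree decomposition is:
Bags: B1 = {1, 2, 3, 5}  B2 = {1, 2, 3, 4}  B3 = {1, 3, 5, 7}  B4 = {1, 3, 5, 6}  B5 = {0, 1, 3, 5}
Tree: B1–B2, B1–B3, B3–B4, B4–B5
Every bag has size at most 4, so the width is 4 − 1 = 3 and tw(G) ≤ 3. Conversely, {1, 2, 3, 4} is a clique of size 4, and the vertices of any clique must share a bag in every tree decomposition; so some bag has ≥ 4 vertices and tw(G) ≥ 3. Therefore the treewidth is 3.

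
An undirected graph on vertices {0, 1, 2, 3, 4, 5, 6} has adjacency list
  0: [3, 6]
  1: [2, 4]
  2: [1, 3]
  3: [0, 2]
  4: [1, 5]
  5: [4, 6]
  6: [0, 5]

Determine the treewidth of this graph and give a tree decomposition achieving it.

Every bag has size at most 3, so the width is 3 − 1 = 2 and tw(G) ≤ 2. Since 6–0–3–2–1–4–5–6 is a cycle in G, G is not acyclic. Forests are exactly the graphs of treewidth ≤ 1, so tw(G) ≥ 2. Therefore the treewidth is 2.

Treewidth 2.
Bags: B1 = {0, 3, 6}  B2 = {2, 3, 6}  B3 = {1, 2, 6}  B4 = {1, 4, 6}  B5 = {4, 5, 6}
Tree: B1–B2, B2–B3, B3–B4, B4–B5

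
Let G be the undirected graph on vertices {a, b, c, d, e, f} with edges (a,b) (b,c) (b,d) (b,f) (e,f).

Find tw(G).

A width-1 tree decomposition is:
Bags: B1 = {a, b}  B2 = {b, c}  B3 = {b, f}  B4 = {b, d}  B5 = {e, f}
Tree: B1–B2, B2–B3, B1–B4, B3–B5
Every bag has size at most 2, so the width is 2 − 1 = 1 and tw(G) ≤ 1. Since G has at least one edge (e.g. a–b), it is not an edgeless graph, so tw(G) ≥ 1. Therefore the treewidth is 1.

1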